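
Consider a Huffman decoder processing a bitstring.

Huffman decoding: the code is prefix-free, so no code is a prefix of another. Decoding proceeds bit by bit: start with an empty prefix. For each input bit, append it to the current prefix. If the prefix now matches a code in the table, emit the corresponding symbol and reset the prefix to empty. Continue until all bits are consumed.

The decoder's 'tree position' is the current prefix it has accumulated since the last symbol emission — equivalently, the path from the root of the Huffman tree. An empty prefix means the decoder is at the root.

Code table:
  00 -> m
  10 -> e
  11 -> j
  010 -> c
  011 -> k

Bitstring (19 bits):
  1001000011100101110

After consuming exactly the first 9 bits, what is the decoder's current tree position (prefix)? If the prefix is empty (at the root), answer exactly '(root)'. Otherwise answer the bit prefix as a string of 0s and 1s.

Bit 0: prefix='1' (no match yet)
Bit 1: prefix='10' -> emit 'e', reset
Bit 2: prefix='0' (no match yet)
Bit 3: prefix='01' (no match yet)
Bit 4: prefix='010' -> emit 'c', reset
Bit 5: prefix='0' (no match yet)
Bit 6: prefix='00' -> emit 'm', reset
Bit 7: prefix='0' (no match yet)
Bit 8: prefix='01' (no match yet)

Answer: 01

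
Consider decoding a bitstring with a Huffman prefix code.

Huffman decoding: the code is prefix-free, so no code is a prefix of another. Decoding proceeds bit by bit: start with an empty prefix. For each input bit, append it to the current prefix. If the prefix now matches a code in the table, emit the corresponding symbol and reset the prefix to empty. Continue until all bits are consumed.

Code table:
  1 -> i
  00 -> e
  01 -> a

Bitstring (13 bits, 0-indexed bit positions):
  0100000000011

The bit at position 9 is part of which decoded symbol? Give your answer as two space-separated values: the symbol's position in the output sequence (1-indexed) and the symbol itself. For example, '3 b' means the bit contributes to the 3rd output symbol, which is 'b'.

Bit 0: prefix='0' (no match yet)
Bit 1: prefix='01' -> emit 'a', reset
Bit 2: prefix='0' (no match yet)
Bit 3: prefix='00' -> emit 'e', reset
Bit 4: prefix='0' (no match yet)
Bit 5: prefix='00' -> emit 'e', reset
Bit 6: prefix='0' (no match yet)
Bit 7: prefix='00' -> emit 'e', reset
Bit 8: prefix='0' (no match yet)
Bit 9: prefix='00' -> emit 'e', reset
Bit 10: prefix='0' (no match yet)
Bit 11: prefix='01' -> emit 'a', reset
Bit 12: prefix='1' -> emit 'i', reset

Answer: 5 e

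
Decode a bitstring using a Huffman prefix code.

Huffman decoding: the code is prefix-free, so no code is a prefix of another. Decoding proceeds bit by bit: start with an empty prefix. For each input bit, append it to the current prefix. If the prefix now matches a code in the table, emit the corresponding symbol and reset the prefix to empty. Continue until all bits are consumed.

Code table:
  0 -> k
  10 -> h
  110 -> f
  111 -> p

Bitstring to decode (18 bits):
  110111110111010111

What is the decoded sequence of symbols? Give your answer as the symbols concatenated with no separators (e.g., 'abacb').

Bit 0: prefix='1' (no match yet)
Bit 1: prefix='11' (no match yet)
Bit 2: prefix='110' -> emit 'f', reset
Bit 3: prefix='1' (no match yet)
Bit 4: prefix='11' (no match yet)
Bit 5: prefix='111' -> emit 'p', reset
Bit 6: prefix='1' (no match yet)
Bit 7: prefix='11' (no match yet)
Bit 8: prefix='110' -> emit 'f', reset
Bit 9: prefix='1' (no match yet)
Bit 10: prefix='11' (no match yet)
Bit 11: prefix='111' -> emit 'p', reset
Bit 12: prefix='0' -> emit 'k', reset
Bit 13: prefix='1' (no match yet)
Bit 14: prefix='10' -> emit 'h', reset
Bit 15: prefix='1' (no match yet)
Bit 16: prefix='11' (no match yet)
Bit 17: prefix='111' -> emit 'p', reset

Answer: fpfpkhp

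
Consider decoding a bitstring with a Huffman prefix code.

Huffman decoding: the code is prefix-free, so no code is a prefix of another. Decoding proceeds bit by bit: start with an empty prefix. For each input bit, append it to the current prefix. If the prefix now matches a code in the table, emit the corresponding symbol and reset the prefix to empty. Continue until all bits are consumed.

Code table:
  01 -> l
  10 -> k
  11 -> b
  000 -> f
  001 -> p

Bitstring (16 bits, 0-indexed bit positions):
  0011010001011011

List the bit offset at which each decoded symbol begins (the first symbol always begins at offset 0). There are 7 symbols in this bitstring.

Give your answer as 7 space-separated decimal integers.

Bit 0: prefix='0' (no match yet)
Bit 1: prefix='00' (no match yet)
Bit 2: prefix='001' -> emit 'p', reset
Bit 3: prefix='1' (no match yet)
Bit 4: prefix='10' -> emit 'k', reset
Bit 5: prefix='1' (no match yet)
Bit 6: prefix='10' -> emit 'k', reset
Bit 7: prefix='0' (no match yet)
Bit 8: prefix='00' (no match yet)
Bit 9: prefix='001' -> emit 'p', reset
Bit 10: prefix='0' (no match yet)
Bit 11: prefix='01' -> emit 'l', reset
Bit 12: prefix='1' (no match yet)
Bit 13: prefix='10' -> emit 'k', reset
Bit 14: prefix='1' (no match yet)
Bit 15: prefix='11' -> emit 'b', reset

Answer: 0 3 5 7 10 12 14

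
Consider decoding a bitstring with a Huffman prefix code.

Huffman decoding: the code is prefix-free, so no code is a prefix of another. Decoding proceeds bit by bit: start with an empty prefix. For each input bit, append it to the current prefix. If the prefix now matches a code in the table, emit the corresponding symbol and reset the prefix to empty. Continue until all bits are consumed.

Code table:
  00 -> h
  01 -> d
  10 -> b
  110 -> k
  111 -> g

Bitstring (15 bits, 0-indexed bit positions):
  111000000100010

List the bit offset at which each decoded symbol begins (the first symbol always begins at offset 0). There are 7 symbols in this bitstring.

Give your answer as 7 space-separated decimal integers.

Answer: 0 3 5 7 9 11 13

Derivation:
Bit 0: prefix='1' (no match yet)
Bit 1: prefix='11' (no match yet)
Bit 2: prefix='111' -> emit 'g', reset
Bit 3: prefix='0' (no match yet)
Bit 4: prefix='00' -> emit 'h', reset
Bit 5: prefix='0' (no match yet)
Bit 6: prefix='00' -> emit 'h', reset
Bit 7: prefix='0' (no match yet)
Bit 8: prefix='00' -> emit 'h', reset
Bit 9: prefix='1' (no match yet)
Bit 10: prefix='10' -> emit 'b', reset
Bit 11: prefix='0' (no match yet)
Bit 12: prefix='00' -> emit 'h', reset
Bit 13: prefix='1' (no match yet)
Bit 14: prefix='10' -> emit 'b', reset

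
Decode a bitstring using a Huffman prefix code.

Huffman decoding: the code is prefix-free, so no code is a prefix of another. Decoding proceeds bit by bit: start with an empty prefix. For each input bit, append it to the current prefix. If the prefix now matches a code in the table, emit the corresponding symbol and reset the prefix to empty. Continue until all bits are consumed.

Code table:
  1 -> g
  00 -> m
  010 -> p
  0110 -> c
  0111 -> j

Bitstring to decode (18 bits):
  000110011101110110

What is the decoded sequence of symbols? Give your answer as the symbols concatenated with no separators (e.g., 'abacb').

Answer: mcjjc

Derivation:
Bit 0: prefix='0' (no match yet)
Bit 1: prefix='00' -> emit 'm', reset
Bit 2: prefix='0' (no match yet)
Bit 3: prefix='01' (no match yet)
Bit 4: prefix='011' (no match yet)
Bit 5: prefix='0110' -> emit 'c', reset
Bit 6: prefix='0' (no match yet)
Bit 7: prefix='01' (no match yet)
Bit 8: prefix='011' (no match yet)
Bit 9: prefix='0111' -> emit 'j', reset
Bit 10: prefix='0' (no match yet)
Bit 11: prefix='01' (no match yet)
Bit 12: prefix='011' (no match yet)
Bit 13: prefix='0111' -> emit 'j', reset
Bit 14: prefix='0' (no match yet)
Bit 15: prefix='01' (no match yet)
Bit 16: prefix='011' (no match yet)
Bit 17: prefix='0110' -> emit 'c', reset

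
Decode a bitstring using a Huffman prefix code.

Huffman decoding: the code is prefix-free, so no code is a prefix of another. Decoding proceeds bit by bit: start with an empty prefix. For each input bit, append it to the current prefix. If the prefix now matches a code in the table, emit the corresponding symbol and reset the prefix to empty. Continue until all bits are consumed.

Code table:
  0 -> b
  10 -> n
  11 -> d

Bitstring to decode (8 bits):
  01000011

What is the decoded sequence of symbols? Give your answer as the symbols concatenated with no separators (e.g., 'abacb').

Answer: bnbbbd

Derivation:
Bit 0: prefix='0' -> emit 'b', reset
Bit 1: prefix='1' (no match yet)
Bit 2: prefix='10' -> emit 'n', reset
Bit 3: prefix='0' -> emit 'b', reset
Bit 4: prefix='0' -> emit 'b', reset
Bit 5: prefix='0' -> emit 'b', reset
Bit 6: prefix='1' (no match yet)
Bit 7: prefix='11' -> emit 'd', reset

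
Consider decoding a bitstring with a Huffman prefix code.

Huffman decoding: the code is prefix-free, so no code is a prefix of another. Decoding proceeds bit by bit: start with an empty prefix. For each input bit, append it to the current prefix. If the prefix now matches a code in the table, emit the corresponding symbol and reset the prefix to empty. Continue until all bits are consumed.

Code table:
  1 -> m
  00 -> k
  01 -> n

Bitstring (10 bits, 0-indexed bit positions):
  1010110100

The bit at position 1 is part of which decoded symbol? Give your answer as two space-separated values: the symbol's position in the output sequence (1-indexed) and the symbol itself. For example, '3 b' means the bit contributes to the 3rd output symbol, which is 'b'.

Bit 0: prefix='1' -> emit 'm', reset
Bit 1: prefix='0' (no match yet)
Bit 2: prefix='01' -> emit 'n', reset
Bit 3: prefix='0' (no match yet)
Bit 4: prefix='01' -> emit 'n', reset
Bit 5: prefix='1' -> emit 'm', reset

Answer: 2 n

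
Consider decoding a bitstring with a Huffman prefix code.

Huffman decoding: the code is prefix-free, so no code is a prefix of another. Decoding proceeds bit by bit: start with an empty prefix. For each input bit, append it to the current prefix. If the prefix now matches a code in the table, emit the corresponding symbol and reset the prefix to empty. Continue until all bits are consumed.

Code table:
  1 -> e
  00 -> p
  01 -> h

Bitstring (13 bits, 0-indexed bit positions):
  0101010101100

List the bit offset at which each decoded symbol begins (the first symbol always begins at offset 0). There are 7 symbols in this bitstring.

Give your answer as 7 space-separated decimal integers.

Answer: 0 2 4 6 8 10 11

Derivation:
Bit 0: prefix='0' (no match yet)
Bit 1: prefix='01' -> emit 'h', reset
Bit 2: prefix='0' (no match yet)
Bit 3: prefix='01' -> emit 'h', reset
Bit 4: prefix='0' (no match yet)
Bit 5: prefix='01' -> emit 'h', reset
Bit 6: prefix='0' (no match yet)
Bit 7: prefix='01' -> emit 'h', reset
Bit 8: prefix='0' (no match yet)
Bit 9: prefix='01' -> emit 'h', reset
Bit 10: prefix='1' -> emit 'e', reset
Bit 11: prefix='0' (no match yet)
Bit 12: prefix='00' -> emit 'p', reset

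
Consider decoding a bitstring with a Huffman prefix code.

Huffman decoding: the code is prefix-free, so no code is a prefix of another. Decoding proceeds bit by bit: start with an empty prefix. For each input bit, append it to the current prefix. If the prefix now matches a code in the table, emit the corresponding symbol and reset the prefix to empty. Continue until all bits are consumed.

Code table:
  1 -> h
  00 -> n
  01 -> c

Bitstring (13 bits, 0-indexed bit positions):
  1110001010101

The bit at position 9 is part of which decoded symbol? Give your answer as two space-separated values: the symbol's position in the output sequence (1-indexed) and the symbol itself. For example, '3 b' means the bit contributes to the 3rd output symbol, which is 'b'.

Bit 0: prefix='1' -> emit 'h', reset
Bit 1: prefix='1' -> emit 'h', reset
Bit 2: prefix='1' -> emit 'h', reset
Bit 3: prefix='0' (no match yet)
Bit 4: prefix='00' -> emit 'n', reset
Bit 5: prefix='0' (no match yet)
Bit 6: prefix='01' -> emit 'c', reset
Bit 7: prefix='0' (no match yet)
Bit 8: prefix='01' -> emit 'c', reset
Bit 9: prefix='0' (no match yet)
Bit 10: prefix='01' -> emit 'c', reset
Bit 11: prefix='0' (no match yet)
Bit 12: prefix='01' -> emit 'c', reset

Answer: 7 c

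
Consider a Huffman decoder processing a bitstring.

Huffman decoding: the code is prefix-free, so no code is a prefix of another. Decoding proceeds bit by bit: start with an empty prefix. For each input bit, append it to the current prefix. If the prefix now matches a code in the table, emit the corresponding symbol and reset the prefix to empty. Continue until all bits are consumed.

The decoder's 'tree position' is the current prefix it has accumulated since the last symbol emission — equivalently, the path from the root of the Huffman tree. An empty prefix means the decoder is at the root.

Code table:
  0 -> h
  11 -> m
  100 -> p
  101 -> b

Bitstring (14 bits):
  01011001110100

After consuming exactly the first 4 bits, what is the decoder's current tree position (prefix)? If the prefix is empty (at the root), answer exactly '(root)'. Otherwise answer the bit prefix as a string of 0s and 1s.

Bit 0: prefix='0' -> emit 'h', reset
Bit 1: prefix='1' (no match yet)
Bit 2: prefix='10' (no match yet)
Bit 3: prefix='101' -> emit 'b', reset

Answer: (root)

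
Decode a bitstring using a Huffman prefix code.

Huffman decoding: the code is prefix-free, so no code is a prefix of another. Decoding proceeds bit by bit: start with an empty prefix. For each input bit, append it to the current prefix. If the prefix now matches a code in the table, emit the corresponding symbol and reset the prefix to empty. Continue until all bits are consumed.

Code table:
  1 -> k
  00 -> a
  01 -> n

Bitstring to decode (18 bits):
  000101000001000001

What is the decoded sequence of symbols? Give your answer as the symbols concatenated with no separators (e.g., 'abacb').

Bit 0: prefix='0' (no match yet)
Bit 1: prefix='00' -> emit 'a', reset
Bit 2: prefix='0' (no match yet)
Bit 3: prefix='01' -> emit 'n', reset
Bit 4: prefix='0' (no match yet)
Bit 5: prefix='01' -> emit 'n', reset
Bit 6: prefix='0' (no match yet)
Bit 7: prefix='00' -> emit 'a', reset
Bit 8: prefix='0' (no match yet)
Bit 9: prefix='00' -> emit 'a', reset
Bit 10: prefix='0' (no match yet)
Bit 11: prefix='01' -> emit 'n', reset
Bit 12: prefix='0' (no match yet)
Bit 13: prefix='00' -> emit 'a', reset
Bit 14: prefix='0' (no match yet)
Bit 15: prefix='00' -> emit 'a', reset
Bit 16: prefix='0' (no match yet)
Bit 17: prefix='01' -> emit 'n', reset

Answer: annaanaan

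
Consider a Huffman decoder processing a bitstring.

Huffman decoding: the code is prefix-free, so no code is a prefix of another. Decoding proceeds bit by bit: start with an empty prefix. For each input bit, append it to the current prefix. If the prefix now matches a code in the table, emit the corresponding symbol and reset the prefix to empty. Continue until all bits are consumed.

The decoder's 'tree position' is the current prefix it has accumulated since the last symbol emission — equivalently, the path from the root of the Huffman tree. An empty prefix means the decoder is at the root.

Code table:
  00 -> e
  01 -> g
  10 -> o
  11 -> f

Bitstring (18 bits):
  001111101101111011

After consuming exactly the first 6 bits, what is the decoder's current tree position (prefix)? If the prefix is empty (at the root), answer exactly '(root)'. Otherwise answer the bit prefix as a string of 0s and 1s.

Answer: (root)

Derivation:
Bit 0: prefix='0' (no match yet)
Bit 1: prefix='00' -> emit 'e', reset
Bit 2: prefix='1' (no match yet)
Bit 3: prefix='11' -> emit 'f', reset
Bit 4: prefix='1' (no match yet)
Bit 5: prefix='11' -> emit 'f', reset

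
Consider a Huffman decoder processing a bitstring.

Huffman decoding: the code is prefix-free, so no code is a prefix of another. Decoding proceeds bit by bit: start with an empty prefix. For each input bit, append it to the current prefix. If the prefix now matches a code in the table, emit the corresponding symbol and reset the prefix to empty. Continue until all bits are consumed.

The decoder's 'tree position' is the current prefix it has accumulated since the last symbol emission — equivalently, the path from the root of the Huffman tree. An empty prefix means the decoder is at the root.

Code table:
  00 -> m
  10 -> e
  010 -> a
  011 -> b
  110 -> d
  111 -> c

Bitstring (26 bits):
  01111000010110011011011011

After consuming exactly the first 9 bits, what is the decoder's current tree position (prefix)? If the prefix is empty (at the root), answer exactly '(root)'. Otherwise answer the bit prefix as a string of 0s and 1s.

Bit 0: prefix='0' (no match yet)
Bit 1: prefix='01' (no match yet)
Bit 2: prefix='011' -> emit 'b', reset
Bit 3: prefix='1' (no match yet)
Bit 4: prefix='11' (no match yet)
Bit 5: prefix='110' -> emit 'd', reset
Bit 6: prefix='0' (no match yet)
Bit 7: prefix='00' -> emit 'm', reset
Bit 8: prefix='0' (no match yet)

Answer: 0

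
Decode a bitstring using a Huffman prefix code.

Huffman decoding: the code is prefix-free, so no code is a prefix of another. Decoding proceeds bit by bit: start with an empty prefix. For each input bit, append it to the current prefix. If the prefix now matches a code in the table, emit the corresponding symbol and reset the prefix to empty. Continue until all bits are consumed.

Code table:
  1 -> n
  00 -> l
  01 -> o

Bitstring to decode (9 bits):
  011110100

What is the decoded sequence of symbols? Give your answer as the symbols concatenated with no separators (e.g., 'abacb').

Bit 0: prefix='0' (no match yet)
Bit 1: prefix='01' -> emit 'o', reset
Bit 2: prefix='1' -> emit 'n', reset
Bit 3: prefix='1' -> emit 'n', reset
Bit 4: prefix='1' -> emit 'n', reset
Bit 5: prefix='0' (no match yet)
Bit 6: prefix='01' -> emit 'o', reset
Bit 7: prefix='0' (no match yet)
Bit 8: prefix='00' -> emit 'l', reset

Answer: onnnol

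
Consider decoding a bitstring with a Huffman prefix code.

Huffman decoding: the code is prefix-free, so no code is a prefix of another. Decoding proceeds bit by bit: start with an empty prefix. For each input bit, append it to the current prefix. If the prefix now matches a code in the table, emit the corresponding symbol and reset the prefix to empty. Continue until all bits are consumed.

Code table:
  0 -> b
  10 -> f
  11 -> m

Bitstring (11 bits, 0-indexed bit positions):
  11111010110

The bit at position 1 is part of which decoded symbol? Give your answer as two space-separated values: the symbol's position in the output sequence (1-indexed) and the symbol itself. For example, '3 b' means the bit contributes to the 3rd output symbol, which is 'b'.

Bit 0: prefix='1' (no match yet)
Bit 1: prefix='11' -> emit 'm', reset
Bit 2: prefix='1' (no match yet)
Bit 3: prefix='11' -> emit 'm', reset
Bit 4: prefix='1' (no match yet)
Bit 5: prefix='10' -> emit 'f', reset

Answer: 1 m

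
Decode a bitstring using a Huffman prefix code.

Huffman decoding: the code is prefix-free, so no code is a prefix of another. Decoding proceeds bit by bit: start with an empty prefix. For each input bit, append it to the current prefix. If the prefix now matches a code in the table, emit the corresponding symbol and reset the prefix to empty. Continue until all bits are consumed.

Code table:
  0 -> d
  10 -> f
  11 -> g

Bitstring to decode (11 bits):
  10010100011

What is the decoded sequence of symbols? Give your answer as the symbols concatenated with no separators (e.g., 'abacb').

Answer: fdffddg

Derivation:
Bit 0: prefix='1' (no match yet)
Bit 1: prefix='10' -> emit 'f', reset
Bit 2: prefix='0' -> emit 'd', reset
Bit 3: prefix='1' (no match yet)
Bit 4: prefix='10' -> emit 'f', reset
Bit 5: prefix='1' (no match yet)
Bit 6: prefix='10' -> emit 'f', reset
Bit 7: prefix='0' -> emit 'd', reset
Bit 8: prefix='0' -> emit 'd', reset
Bit 9: prefix='1' (no match yet)
Bit 10: prefix='11' -> emit 'g', reset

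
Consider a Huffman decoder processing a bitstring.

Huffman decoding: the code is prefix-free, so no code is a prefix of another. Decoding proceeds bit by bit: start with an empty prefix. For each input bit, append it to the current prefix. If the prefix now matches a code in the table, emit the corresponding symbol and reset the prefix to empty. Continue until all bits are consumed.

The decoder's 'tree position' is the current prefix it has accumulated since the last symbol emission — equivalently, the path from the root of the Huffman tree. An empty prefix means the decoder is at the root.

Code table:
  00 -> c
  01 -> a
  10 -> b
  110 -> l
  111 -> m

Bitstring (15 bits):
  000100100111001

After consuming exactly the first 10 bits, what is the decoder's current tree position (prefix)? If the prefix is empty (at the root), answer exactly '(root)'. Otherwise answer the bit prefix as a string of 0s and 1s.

Answer: (root)

Derivation:
Bit 0: prefix='0' (no match yet)
Bit 1: prefix='00' -> emit 'c', reset
Bit 2: prefix='0' (no match yet)
Bit 3: prefix='01' -> emit 'a', reset
Bit 4: prefix='0' (no match yet)
Bit 5: prefix='00' -> emit 'c', reset
Bit 6: prefix='1' (no match yet)
Bit 7: prefix='10' -> emit 'b', reset
Bit 8: prefix='0' (no match yet)
Bit 9: prefix='01' -> emit 'a', reset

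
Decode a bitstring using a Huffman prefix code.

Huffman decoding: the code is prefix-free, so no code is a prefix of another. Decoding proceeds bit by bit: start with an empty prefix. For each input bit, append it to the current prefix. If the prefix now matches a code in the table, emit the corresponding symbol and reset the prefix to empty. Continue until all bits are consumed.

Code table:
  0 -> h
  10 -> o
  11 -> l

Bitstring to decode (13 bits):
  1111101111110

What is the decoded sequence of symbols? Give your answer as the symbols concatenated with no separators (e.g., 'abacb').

Bit 0: prefix='1' (no match yet)
Bit 1: prefix='11' -> emit 'l', reset
Bit 2: prefix='1' (no match yet)
Bit 3: prefix='11' -> emit 'l', reset
Bit 4: prefix='1' (no match yet)
Bit 5: prefix='10' -> emit 'o', reset
Bit 6: prefix='1' (no match yet)
Bit 7: prefix='11' -> emit 'l', reset
Bit 8: prefix='1' (no match yet)
Bit 9: prefix='11' -> emit 'l', reset
Bit 10: prefix='1' (no match yet)
Bit 11: prefix='11' -> emit 'l', reset
Bit 12: prefix='0' -> emit 'h', reset

Answer: llolllh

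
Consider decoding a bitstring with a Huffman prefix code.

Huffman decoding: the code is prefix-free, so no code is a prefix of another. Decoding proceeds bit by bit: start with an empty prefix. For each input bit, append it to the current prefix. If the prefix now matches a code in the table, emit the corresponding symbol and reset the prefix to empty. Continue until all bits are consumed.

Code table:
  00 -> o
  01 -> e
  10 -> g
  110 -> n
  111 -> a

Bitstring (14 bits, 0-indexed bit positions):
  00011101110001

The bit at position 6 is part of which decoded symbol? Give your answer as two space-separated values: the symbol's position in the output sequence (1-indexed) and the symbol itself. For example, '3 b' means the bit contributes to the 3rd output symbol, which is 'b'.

Answer: 3 n

Derivation:
Bit 0: prefix='0' (no match yet)
Bit 1: prefix='00' -> emit 'o', reset
Bit 2: prefix='0' (no match yet)
Bit 3: prefix='01' -> emit 'e', reset
Bit 4: prefix='1' (no match yet)
Bit 5: prefix='11' (no match yet)
Bit 6: prefix='110' -> emit 'n', reset
Bit 7: prefix='1' (no match yet)
Bit 8: prefix='11' (no match yet)
Bit 9: prefix='111' -> emit 'a', reset
Bit 10: prefix='0' (no match yet)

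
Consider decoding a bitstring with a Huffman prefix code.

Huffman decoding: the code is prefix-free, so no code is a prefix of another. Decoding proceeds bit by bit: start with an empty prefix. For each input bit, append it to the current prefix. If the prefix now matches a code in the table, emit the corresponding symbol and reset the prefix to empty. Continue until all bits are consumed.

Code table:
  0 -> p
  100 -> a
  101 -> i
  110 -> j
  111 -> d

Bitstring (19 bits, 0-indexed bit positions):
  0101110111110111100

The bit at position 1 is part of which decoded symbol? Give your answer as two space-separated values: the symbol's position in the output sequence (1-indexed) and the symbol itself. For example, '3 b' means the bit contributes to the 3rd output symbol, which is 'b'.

Bit 0: prefix='0' -> emit 'p', reset
Bit 1: prefix='1' (no match yet)
Bit 2: prefix='10' (no match yet)
Bit 3: prefix='101' -> emit 'i', reset
Bit 4: prefix='1' (no match yet)
Bit 5: prefix='11' (no match yet)

Answer: 2 i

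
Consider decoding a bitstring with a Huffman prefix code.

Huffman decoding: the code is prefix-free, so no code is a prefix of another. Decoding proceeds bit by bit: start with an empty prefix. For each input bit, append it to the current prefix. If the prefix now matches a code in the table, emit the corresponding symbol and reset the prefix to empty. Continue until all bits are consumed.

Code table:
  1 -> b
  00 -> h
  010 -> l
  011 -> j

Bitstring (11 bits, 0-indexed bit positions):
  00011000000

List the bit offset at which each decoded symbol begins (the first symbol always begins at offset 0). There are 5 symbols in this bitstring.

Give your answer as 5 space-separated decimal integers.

Answer: 0 2 5 7 9

Derivation:
Bit 0: prefix='0' (no match yet)
Bit 1: prefix='00' -> emit 'h', reset
Bit 2: prefix='0' (no match yet)
Bit 3: prefix='01' (no match yet)
Bit 4: prefix='011' -> emit 'j', reset
Bit 5: prefix='0' (no match yet)
Bit 6: prefix='00' -> emit 'h', reset
Bit 7: prefix='0' (no match yet)
Bit 8: prefix='00' -> emit 'h', reset
Bit 9: prefix='0' (no match yet)
Bit 10: prefix='00' -> emit 'h', reset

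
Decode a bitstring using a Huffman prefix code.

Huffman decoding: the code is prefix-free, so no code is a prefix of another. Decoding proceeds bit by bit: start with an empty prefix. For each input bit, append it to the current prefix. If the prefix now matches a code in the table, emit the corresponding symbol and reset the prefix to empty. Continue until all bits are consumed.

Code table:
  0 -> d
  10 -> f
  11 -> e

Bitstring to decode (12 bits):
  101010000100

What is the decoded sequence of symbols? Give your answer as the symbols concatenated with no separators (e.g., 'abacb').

Answer: fffdddfd

Derivation:
Bit 0: prefix='1' (no match yet)
Bit 1: prefix='10' -> emit 'f', reset
Bit 2: prefix='1' (no match yet)
Bit 3: prefix='10' -> emit 'f', reset
Bit 4: prefix='1' (no match yet)
Bit 5: prefix='10' -> emit 'f', reset
Bit 6: prefix='0' -> emit 'd', reset
Bit 7: prefix='0' -> emit 'd', reset
Bit 8: prefix='0' -> emit 'd', reset
Bit 9: prefix='1' (no match yet)
Bit 10: prefix='10' -> emit 'f', reset
Bit 11: prefix='0' -> emit 'd', reset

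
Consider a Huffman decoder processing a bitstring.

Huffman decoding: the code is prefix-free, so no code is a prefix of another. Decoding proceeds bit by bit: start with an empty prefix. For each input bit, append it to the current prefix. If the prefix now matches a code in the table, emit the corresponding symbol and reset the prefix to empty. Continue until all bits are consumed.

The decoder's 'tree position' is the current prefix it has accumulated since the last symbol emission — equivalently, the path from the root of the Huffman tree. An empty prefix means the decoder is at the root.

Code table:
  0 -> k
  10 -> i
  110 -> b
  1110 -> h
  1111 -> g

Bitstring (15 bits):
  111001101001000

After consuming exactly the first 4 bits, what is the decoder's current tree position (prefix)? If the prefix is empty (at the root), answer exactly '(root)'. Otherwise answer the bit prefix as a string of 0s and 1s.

Answer: (root)

Derivation:
Bit 0: prefix='1' (no match yet)
Bit 1: prefix='11' (no match yet)
Bit 2: prefix='111' (no match yet)
Bit 3: prefix='1110' -> emit 'h', reset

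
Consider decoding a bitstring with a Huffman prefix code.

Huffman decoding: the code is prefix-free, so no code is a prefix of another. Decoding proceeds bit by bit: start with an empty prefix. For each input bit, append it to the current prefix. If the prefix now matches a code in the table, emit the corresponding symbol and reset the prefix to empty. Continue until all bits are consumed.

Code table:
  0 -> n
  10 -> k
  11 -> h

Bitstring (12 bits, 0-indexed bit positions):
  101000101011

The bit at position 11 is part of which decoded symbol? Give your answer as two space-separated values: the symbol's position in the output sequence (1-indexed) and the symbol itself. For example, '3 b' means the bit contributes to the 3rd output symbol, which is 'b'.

Bit 0: prefix='1' (no match yet)
Bit 1: prefix='10' -> emit 'k', reset
Bit 2: prefix='1' (no match yet)
Bit 3: prefix='10' -> emit 'k', reset
Bit 4: prefix='0' -> emit 'n', reset
Bit 5: prefix='0' -> emit 'n', reset
Bit 6: prefix='1' (no match yet)
Bit 7: prefix='10' -> emit 'k', reset
Bit 8: prefix='1' (no match yet)
Bit 9: prefix='10' -> emit 'k', reset
Bit 10: prefix='1' (no match yet)
Bit 11: prefix='11' -> emit 'h', reset

Answer: 7 h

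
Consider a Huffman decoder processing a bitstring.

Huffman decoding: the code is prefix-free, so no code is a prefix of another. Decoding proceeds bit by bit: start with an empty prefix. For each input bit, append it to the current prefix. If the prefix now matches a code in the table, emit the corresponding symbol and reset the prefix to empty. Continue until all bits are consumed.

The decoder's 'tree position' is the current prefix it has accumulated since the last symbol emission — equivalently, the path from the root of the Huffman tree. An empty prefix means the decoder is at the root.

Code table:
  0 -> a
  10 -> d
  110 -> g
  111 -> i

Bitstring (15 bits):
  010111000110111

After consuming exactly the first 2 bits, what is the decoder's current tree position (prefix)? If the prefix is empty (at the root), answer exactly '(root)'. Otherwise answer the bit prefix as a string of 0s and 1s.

Bit 0: prefix='0' -> emit 'a', reset
Bit 1: prefix='1' (no match yet)

Answer: 1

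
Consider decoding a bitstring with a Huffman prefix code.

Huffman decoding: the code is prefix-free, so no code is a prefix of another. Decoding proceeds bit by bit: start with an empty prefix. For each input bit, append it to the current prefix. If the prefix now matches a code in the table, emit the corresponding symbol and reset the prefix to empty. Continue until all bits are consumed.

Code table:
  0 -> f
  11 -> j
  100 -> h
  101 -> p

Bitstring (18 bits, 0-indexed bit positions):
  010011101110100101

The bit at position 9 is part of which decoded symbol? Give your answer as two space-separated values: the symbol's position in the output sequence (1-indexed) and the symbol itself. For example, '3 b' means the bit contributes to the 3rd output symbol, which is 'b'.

Answer: 5 j

Derivation:
Bit 0: prefix='0' -> emit 'f', reset
Bit 1: prefix='1' (no match yet)
Bit 2: prefix='10' (no match yet)
Bit 3: prefix='100' -> emit 'h', reset
Bit 4: prefix='1' (no match yet)
Bit 5: prefix='11' -> emit 'j', reset
Bit 6: prefix='1' (no match yet)
Bit 7: prefix='10' (no match yet)
Bit 8: prefix='101' -> emit 'p', reset
Bit 9: prefix='1' (no match yet)
Bit 10: prefix='11' -> emit 'j', reset
Bit 11: prefix='0' -> emit 'f', reset
Bit 12: prefix='1' (no match yet)
Bit 13: prefix='10' (no match yet)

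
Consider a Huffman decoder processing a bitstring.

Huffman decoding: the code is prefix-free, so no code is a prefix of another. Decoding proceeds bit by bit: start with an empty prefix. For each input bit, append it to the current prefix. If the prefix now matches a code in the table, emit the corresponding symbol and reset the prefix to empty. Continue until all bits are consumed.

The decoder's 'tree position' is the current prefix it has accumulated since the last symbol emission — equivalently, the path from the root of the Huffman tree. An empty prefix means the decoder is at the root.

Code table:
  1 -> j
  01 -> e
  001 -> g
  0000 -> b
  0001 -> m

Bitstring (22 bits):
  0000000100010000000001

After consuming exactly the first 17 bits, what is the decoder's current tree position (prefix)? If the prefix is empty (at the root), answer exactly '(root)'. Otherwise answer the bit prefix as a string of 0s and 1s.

Answer: 0

Derivation:
Bit 0: prefix='0' (no match yet)
Bit 1: prefix='00' (no match yet)
Bit 2: prefix='000' (no match yet)
Bit 3: prefix='0000' -> emit 'b', reset
Bit 4: prefix='0' (no match yet)
Bit 5: prefix='00' (no match yet)
Bit 6: prefix='000' (no match yet)
Bit 7: prefix='0001' -> emit 'm', reset
Bit 8: prefix='0' (no match yet)
Bit 9: prefix='00' (no match yet)
Bit 10: prefix='000' (no match yet)
Bit 11: prefix='0001' -> emit 'm', reset
Bit 12: prefix='0' (no match yet)
Bit 13: prefix='00' (no match yet)
Bit 14: prefix='000' (no match yet)
Bit 15: prefix='0000' -> emit 'b', reset
Bit 16: prefix='0' (no match yet)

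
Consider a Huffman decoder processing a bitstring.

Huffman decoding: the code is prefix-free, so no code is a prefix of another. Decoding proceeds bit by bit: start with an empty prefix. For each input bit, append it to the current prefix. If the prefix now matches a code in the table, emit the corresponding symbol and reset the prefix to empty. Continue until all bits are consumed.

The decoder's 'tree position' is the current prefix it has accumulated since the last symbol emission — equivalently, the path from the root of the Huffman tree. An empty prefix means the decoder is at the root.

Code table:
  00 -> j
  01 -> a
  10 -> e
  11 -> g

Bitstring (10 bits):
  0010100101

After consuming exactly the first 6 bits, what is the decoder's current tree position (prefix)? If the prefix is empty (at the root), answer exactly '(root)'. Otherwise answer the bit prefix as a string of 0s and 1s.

Bit 0: prefix='0' (no match yet)
Bit 1: prefix='00' -> emit 'j', reset
Bit 2: prefix='1' (no match yet)
Bit 3: prefix='10' -> emit 'e', reset
Bit 4: prefix='1' (no match yet)
Bit 5: prefix='10' -> emit 'e', reset

Answer: (root)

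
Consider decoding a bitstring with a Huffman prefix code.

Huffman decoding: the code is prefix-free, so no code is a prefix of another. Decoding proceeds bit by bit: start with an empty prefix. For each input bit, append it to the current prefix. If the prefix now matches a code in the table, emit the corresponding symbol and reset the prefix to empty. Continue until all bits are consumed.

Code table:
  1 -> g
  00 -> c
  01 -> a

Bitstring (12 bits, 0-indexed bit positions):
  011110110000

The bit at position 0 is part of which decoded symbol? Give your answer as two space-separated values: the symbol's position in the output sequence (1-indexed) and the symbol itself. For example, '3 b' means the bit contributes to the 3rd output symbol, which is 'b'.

Answer: 1 a

Derivation:
Bit 0: prefix='0' (no match yet)
Bit 1: prefix='01' -> emit 'a', reset
Bit 2: prefix='1' -> emit 'g', reset
Bit 3: prefix='1' -> emit 'g', reset
Bit 4: prefix='1' -> emit 'g', reset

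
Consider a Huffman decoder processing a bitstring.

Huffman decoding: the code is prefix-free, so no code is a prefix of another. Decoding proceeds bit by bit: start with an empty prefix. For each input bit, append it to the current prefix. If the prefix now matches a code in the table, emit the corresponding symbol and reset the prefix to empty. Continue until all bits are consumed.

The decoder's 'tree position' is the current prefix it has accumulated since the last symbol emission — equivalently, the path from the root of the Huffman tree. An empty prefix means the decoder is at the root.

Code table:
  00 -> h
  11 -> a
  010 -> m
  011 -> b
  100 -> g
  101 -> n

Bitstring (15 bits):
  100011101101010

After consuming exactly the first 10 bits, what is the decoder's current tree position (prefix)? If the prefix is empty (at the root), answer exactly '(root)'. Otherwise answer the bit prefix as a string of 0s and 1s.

Bit 0: prefix='1' (no match yet)
Bit 1: prefix='10' (no match yet)
Bit 2: prefix='100' -> emit 'g', reset
Bit 3: prefix='0' (no match yet)
Bit 4: prefix='01' (no match yet)
Bit 5: prefix='011' -> emit 'b', reset
Bit 6: prefix='1' (no match yet)
Bit 7: prefix='10' (no match yet)
Bit 8: prefix='101' -> emit 'n', reset
Bit 9: prefix='1' (no match yet)

Answer: 1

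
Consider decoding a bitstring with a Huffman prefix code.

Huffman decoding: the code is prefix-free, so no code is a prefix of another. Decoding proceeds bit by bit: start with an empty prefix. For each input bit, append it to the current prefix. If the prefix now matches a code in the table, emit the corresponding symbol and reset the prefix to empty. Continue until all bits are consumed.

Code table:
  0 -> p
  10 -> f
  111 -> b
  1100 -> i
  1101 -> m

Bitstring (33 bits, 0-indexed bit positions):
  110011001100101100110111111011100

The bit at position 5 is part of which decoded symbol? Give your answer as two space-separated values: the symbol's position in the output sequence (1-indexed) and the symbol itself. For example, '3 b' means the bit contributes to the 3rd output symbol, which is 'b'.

Bit 0: prefix='1' (no match yet)
Bit 1: prefix='11' (no match yet)
Bit 2: prefix='110' (no match yet)
Bit 3: prefix='1100' -> emit 'i', reset
Bit 4: prefix='1' (no match yet)
Bit 5: prefix='11' (no match yet)
Bit 6: prefix='110' (no match yet)
Bit 7: prefix='1100' -> emit 'i', reset
Bit 8: prefix='1' (no match yet)
Bit 9: prefix='11' (no match yet)

Answer: 2 i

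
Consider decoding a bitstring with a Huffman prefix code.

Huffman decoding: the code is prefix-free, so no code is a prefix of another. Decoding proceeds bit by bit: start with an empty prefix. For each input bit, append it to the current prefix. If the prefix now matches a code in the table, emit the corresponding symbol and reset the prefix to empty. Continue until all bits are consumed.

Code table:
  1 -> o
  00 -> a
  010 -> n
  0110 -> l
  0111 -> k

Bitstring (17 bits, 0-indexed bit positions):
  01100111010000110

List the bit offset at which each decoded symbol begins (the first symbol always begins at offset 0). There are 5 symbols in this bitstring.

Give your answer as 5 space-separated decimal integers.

Bit 0: prefix='0' (no match yet)
Bit 1: prefix='01' (no match yet)
Bit 2: prefix='011' (no match yet)
Bit 3: prefix='0110' -> emit 'l', reset
Bit 4: prefix='0' (no match yet)
Bit 5: prefix='01' (no match yet)
Bit 6: prefix='011' (no match yet)
Bit 7: prefix='0111' -> emit 'k', reset
Bit 8: prefix='0' (no match yet)
Bit 9: prefix='01' (no match yet)
Bit 10: prefix='010' -> emit 'n', reset
Bit 11: prefix='0' (no match yet)
Bit 12: prefix='00' -> emit 'a', reset
Bit 13: prefix='0' (no match yet)
Bit 14: prefix='01' (no match yet)
Bit 15: prefix='011' (no match yet)
Bit 16: prefix='0110' -> emit 'l', reset

Answer: 0 4 8 11 13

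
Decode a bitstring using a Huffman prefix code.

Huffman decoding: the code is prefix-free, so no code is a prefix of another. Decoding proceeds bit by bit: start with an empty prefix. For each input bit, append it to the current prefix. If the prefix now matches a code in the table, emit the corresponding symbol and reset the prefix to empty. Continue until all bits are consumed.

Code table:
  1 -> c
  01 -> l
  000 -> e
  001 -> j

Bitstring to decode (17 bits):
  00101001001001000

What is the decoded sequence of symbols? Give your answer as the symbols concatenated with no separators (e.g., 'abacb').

Answer: jljjje

Derivation:
Bit 0: prefix='0' (no match yet)
Bit 1: prefix='00' (no match yet)
Bit 2: prefix='001' -> emit 'j', reset
Bit 3: prefix='0' (no match yet)
Bit 4: prefix='01' -> emit 'l', reset
Bit 5: prefix='0' (no match yet)
Bit 6: prefix='00' (no match yet)
Bit 7: prefix='001' -> emit 'j', reset
Bit 8: prefix='0' (no match yet)
Bit 9: prefix='00' (no match yet)
Bit 10: prefix='001' -> emit 'j', reset
Bit 11: prefix='0' (no match yet)
Bit 12: prefix='00' (no match yet)
Bit 13: prefix='001' -> emit 'j', reset
Bit 14: prefix='0' (no match yet)
Bit 15: prefix='00' (no match yet)
Bit 16: prefix='000' -> emit 'e', reset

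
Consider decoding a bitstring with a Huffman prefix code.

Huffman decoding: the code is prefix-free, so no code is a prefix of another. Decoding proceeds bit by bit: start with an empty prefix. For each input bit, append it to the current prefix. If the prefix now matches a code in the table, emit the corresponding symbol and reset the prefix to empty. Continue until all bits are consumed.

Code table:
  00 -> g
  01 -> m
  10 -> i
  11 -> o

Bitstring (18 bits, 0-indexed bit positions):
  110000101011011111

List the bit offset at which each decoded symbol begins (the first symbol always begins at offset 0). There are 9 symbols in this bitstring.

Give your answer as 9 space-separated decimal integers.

Bit 0: prefix='1' (no match yet)
Bit 1: prefix='11' -> emit 'o', reset
Bit 2: prefix='0' (no match yet)
Bit 3: prefix='00' -> emit 'g', reset
Bit 4: prefix='0' (no match yet)
Bit 5: prefix='00' -> emit 'g', reset
Bit 6: prefix='1' (no match yet)
Bit 7: prefix='10' -> emit 'i', reset
Bit 8: prefix='1' (no match yet)
Bit 9: prefix='10' -> emit 'i', reset
Bit 10: prefix='1' (no match yet)
Bit 11: prefix='11' -> emit 'o', reset
Bit 12: prefix='0' (no match yet)
Bit 13: prefix='01' -> emit 'm', reset
Bit 14: prefix='1' (no match yet)
Bit 15: prefix='11' -> emit 'o', reset
Bit 16: prefix='1' (no match yet)
Bit 17: prefix='11' -> emit 'o', reset

Answer: 0 2 4 6 8 10 12 14 16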